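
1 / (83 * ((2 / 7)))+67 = 11129 / 166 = 67.04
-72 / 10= -36 / 5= -7.20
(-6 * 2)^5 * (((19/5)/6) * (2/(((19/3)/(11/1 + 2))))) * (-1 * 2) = 6469632/5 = 1293926.40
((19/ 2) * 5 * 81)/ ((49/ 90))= 346275/ 49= 7066.84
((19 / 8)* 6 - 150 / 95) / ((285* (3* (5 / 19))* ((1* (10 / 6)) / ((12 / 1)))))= 963 / 2375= 0.41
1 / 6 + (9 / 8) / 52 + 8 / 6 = 633 / 416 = 1.52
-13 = -13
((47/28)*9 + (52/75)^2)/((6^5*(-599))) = -2455087/733607280000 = -0.00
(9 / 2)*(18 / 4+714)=12933 / 4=3233.25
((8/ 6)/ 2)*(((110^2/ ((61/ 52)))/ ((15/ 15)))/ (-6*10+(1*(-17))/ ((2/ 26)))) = -1258400/ 51423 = -24.47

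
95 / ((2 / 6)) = 285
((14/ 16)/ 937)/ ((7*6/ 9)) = 3/ 14992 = 0.00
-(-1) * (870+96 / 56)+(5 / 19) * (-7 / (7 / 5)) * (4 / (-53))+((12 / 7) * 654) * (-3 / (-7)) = 66726706 / 49343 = 1352.30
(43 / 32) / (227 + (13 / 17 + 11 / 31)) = 22661 / 3847008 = 0.01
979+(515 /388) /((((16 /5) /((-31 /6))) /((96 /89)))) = 33727003 /34532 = 976.69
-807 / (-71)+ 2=949 / 71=13.37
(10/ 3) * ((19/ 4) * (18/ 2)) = 285/ 2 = 142.50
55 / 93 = 0.59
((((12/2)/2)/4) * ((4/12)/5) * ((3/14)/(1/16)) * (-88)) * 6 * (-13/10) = 20592/175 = 117.67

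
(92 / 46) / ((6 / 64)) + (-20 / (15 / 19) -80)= -84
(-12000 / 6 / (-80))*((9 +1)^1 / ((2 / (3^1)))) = 375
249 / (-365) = -249 / 365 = -0.68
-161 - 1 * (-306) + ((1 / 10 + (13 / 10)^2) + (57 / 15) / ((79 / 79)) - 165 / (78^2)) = 3816769 / 25350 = 150.56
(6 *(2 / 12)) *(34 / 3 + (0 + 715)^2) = 1533709 / 3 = 511236.33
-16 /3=-5.33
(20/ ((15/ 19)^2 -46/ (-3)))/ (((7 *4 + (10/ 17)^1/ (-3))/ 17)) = 9389610/ 12252229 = 0.77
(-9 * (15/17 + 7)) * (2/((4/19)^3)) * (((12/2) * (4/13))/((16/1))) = -12407931/7072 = -1754.52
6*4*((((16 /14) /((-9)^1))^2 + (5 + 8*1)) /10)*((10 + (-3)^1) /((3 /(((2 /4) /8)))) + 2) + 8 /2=5638603 /79380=71.03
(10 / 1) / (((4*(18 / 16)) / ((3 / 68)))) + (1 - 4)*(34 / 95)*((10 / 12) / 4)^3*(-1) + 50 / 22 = 2.38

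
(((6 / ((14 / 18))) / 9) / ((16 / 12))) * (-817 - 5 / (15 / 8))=-7377 / 14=-526.93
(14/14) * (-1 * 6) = -6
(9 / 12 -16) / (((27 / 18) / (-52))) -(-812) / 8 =3781 / 6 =630.17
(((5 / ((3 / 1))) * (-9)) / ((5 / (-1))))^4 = 81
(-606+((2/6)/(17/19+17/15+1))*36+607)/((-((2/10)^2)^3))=-66921875/863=-77545.63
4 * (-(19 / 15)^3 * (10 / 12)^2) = -6859 / 1215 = -5.65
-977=-977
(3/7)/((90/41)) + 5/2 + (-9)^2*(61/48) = 177463/1680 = 105.63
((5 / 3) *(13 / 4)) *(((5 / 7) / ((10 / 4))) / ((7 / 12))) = 2.65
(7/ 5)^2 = 49/ 25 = 1.96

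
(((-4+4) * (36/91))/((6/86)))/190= 0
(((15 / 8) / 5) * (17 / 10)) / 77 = 51 / 6160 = 0.01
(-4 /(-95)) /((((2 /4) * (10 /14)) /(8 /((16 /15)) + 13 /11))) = 5348 /5225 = 1.02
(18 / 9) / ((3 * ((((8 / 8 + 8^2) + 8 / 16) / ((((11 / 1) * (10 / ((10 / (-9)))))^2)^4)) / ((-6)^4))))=15945028319714459328 / 131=121717773432934804.03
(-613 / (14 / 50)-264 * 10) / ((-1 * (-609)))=-33805 / 4263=-7.93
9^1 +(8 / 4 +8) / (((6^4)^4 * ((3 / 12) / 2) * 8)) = 12694994583557 / 1410554953728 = 9.00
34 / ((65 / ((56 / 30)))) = 952 / 975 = 0.98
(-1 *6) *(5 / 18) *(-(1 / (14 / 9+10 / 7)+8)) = 7835 / 564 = 13.89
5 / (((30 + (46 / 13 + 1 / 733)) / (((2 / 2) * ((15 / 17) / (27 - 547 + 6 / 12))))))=-1429350 / 5645112463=-0.00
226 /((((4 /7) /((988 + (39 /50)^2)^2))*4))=4831757098271831 /50000000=96635141.97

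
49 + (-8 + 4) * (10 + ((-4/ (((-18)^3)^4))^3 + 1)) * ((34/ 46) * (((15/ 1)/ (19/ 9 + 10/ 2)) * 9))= -20822341327914092356574213439784247571486080939/ 36632938326994334771788474353002553418973184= -568.40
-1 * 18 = -18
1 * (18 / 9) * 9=18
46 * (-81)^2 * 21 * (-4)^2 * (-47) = -4766120352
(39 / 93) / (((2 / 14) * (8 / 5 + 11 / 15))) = 39 / 31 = 1.26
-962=-962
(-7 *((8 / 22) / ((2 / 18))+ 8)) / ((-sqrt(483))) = 124 *sqrt(483) / 759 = 3.59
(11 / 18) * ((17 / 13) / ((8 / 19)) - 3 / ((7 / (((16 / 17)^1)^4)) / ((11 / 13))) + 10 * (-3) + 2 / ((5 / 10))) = -15502806121 / 1094459184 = -14.16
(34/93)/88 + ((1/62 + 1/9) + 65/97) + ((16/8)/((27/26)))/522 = 750735991/932374476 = 0.81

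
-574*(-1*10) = 5740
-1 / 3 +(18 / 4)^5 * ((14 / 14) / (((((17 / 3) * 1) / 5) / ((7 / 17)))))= 670.10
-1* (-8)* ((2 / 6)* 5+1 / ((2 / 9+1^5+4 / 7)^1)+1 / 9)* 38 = 722000 / 1017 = 709.93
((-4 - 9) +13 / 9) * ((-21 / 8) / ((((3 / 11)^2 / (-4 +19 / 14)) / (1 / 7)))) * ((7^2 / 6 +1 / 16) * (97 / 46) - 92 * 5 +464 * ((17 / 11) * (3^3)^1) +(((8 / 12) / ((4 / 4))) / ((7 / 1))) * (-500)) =-16975665304741 / 5842368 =-2905613.84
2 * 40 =80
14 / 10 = 7 / 5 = 1.40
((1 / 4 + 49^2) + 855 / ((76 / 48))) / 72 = 11765 / 288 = 40.85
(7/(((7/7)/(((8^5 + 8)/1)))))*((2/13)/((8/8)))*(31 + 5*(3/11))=1142346.74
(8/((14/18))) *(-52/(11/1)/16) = -234/77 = -3.04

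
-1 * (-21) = 21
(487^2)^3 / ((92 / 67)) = 893816916644753203 / 92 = 9715401267877752.21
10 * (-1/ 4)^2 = 5/ 8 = 0.62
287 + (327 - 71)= 543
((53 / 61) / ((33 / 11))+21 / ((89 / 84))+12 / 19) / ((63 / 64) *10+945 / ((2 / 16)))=41078368 / 14992069491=0.00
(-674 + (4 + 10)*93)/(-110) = -314/55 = -5.71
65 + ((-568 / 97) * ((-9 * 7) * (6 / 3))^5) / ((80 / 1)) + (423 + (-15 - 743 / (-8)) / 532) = 685464154956189 / 294880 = 2324552885.77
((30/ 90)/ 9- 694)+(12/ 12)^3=-692.96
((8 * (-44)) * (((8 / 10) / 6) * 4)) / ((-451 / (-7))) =-1792 / 615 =-2.91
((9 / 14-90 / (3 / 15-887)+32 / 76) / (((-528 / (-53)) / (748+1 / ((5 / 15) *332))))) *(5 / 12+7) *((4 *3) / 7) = 1112.54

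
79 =79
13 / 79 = 0.16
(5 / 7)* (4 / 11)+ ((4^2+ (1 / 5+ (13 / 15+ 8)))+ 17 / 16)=487667 / 18480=26.39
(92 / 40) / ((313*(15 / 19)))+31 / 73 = 1487351 / 3427350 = 0.43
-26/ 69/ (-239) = 26/ 16491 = 0.00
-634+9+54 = -571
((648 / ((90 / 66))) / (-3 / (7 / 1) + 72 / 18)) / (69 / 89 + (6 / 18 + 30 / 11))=24424092 / 704125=34.69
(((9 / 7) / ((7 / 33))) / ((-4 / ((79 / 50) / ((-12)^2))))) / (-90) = 869 / 4704000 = 0.00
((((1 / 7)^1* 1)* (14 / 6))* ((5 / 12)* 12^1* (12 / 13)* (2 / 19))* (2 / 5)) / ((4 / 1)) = 4 / 247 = 0.02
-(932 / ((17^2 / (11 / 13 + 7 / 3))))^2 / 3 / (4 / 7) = -23372934592 / 381106323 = -61.33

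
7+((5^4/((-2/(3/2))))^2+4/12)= 10547227/48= 219733.90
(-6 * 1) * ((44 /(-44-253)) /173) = 8 /1557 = 0.01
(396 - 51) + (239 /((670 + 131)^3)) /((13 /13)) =177303228584 /513922401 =345.00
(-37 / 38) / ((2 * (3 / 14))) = -259 / 114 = -2.27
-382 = -382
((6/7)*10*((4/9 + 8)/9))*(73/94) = 55480/8883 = 6.25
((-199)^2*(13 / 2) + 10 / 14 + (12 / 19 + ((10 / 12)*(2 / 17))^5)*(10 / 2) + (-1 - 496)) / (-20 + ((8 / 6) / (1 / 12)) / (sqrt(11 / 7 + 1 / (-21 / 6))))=-117893328980797285 / 4609230664248 - 23578665796159457*sqrt(7) / 3456922998186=-43623.56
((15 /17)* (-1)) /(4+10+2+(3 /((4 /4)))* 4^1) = -15 /476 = -0.03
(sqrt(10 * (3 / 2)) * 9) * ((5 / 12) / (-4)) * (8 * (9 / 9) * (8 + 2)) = -75 * sqrt(15) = -290.47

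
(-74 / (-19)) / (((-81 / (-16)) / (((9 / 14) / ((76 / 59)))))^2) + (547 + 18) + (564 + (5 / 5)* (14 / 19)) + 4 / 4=30783498932 / 27223371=1130.77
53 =53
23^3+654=12821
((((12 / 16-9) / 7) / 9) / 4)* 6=-11 / 56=-0.20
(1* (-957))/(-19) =957/19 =50.37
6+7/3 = 25/3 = 8.33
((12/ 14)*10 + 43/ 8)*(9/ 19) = 6.61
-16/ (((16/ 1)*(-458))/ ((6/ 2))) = 3/ 458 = 0.01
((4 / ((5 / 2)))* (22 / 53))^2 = 30976 / 70225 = 0.44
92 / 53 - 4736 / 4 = -62660 / 53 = -1182.26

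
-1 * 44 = -44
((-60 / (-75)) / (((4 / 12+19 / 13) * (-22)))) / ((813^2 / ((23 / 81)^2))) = -6877 / 2782662965775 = -0.00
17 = 17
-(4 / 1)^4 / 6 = -128 / 3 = -42.67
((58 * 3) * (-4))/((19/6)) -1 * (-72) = -147.79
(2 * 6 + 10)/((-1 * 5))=-22/5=-4.40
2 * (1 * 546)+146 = 1238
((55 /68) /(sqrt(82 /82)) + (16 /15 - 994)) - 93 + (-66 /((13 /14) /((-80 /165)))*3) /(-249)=-1194723293 /1100580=-1085.54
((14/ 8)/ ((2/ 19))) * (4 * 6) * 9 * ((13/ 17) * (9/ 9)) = 46683/ 17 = 2746.06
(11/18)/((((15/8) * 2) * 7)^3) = 352/10418625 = 0.00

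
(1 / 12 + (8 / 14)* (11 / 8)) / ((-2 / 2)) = -73 / 84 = -0.87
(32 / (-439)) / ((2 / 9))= -0.33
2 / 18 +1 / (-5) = -4 / 45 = -0.09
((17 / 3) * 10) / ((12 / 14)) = 595 / 9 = 66.11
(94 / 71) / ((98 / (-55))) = -0.74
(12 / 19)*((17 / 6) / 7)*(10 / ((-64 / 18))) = -765 / 1064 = -0.72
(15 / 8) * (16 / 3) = 10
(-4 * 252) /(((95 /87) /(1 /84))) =-1044 /95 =-10.99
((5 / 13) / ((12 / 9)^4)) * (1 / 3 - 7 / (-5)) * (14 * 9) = 26.58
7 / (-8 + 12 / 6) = -7 / 6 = -1.17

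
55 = 55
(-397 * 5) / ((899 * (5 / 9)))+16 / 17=-46357 / 15283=-3.03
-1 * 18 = -18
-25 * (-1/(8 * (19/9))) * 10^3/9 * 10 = 31250/19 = 1644.74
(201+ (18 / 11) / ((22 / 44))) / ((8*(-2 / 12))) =-6741 / 44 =-153.20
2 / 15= 0.13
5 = 5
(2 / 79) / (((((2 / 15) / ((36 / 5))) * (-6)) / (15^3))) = -60750 / 79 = -768.99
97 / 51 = 1.90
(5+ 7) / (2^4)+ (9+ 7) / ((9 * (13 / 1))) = 415 / 468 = 0.89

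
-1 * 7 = -7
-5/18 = -0.28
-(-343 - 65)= 408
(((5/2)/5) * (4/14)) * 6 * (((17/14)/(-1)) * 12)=-612/49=-12.49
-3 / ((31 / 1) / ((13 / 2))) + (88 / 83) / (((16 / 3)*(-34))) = -111081 / 174964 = -0.63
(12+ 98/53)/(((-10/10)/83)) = -60922/53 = -1149.47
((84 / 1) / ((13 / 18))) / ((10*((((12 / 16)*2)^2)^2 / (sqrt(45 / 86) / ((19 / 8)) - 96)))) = -14336 / 65+ 1792*sqrt(430) / 53105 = -219.85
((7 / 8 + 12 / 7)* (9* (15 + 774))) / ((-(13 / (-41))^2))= -1730833245 / 9464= -182886.01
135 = 135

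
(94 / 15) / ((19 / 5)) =94 / 57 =1.65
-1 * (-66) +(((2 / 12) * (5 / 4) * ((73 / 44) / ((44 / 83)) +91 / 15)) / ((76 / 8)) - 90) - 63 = -114940427 / 1324224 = -86.80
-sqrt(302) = -17.38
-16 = -16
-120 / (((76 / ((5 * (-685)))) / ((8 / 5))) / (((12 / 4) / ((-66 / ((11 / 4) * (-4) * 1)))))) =82200 / 19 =4326.32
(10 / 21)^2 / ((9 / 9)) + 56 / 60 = 2558 / 2205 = 1.16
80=80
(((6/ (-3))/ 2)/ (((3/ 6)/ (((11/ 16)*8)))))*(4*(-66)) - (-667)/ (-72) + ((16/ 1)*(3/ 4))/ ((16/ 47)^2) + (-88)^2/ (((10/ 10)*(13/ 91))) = 57206.28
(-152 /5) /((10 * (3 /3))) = -76 /25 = -3.04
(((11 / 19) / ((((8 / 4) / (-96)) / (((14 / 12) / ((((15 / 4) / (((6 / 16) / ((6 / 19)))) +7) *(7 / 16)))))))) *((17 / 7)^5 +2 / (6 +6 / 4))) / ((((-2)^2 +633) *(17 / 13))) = -30082036864 / 40530668745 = -0.74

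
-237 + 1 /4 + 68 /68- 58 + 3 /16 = -293.56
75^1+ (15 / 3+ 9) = 89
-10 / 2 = -5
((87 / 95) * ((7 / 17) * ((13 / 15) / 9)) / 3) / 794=0.00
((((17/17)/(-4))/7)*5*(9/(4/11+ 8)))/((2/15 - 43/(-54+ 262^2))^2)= -5239734996375/480212928356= -10.91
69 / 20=3.45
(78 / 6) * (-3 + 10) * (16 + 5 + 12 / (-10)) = 9009 / 5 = 1801.80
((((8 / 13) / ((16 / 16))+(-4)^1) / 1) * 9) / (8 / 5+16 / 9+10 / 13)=-8910 / 1213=-7.35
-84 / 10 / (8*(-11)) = 21 / 220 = 0.10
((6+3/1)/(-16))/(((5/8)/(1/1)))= -9/10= -0.90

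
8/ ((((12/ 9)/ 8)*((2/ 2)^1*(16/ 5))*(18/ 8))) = 20/ 3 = 6.67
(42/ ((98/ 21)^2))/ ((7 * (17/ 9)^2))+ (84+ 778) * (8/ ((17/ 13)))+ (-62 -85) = 145192421/ 28322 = 5126.49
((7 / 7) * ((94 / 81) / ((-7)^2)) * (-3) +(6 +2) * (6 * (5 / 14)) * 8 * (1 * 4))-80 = 619826 / 1323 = 468.50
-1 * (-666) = 666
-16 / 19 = -0.84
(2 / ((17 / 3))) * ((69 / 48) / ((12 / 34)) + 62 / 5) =7907 / 1360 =5.81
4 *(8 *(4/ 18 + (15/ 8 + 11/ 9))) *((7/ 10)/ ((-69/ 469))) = -1569274/ 3105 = -505.40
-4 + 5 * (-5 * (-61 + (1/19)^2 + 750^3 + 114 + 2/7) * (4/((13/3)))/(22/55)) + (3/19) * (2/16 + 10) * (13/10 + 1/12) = -127929391168600573/5256160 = -24338945383.82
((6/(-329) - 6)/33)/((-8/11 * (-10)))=-33/1316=-0.03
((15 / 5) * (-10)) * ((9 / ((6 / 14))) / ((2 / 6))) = -1890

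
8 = 8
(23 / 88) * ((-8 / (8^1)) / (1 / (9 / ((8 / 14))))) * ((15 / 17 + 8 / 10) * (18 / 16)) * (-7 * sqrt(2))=1186731 * sqrt(2) / 21760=77.13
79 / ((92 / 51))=4029 / 92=43.79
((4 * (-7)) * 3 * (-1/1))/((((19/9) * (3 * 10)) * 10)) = 63/475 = 0.13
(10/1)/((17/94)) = 940/17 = 55.29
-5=-5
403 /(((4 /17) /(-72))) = -123318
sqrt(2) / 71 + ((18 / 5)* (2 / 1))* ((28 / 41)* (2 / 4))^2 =sqrt(2) / 71 + 7056 / 8405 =0.86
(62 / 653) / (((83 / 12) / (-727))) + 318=16694394 / 54199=308.02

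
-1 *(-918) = 918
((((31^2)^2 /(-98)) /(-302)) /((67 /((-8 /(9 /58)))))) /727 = -107128436 /3243581019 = -0.03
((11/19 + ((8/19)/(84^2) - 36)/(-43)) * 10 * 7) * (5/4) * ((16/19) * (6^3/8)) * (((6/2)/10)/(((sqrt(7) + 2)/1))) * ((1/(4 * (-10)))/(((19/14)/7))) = 21429933/294937 - 21429933 * sqrt(7)/589874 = -23.46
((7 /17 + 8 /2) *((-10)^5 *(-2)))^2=225000000000000 /289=778546712802.77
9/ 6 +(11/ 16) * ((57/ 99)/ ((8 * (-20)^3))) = 4607981/ 3072000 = 1.50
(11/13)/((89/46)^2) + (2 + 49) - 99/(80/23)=187522399/8237840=22.76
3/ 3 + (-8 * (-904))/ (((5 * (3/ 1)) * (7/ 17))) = 123049/ 105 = 1171.90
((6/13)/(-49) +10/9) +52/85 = 834976/487305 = 1.71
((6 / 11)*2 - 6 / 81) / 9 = 302 / 2673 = 0.11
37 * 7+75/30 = 523/2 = 261.50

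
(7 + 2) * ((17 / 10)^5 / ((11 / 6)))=69.70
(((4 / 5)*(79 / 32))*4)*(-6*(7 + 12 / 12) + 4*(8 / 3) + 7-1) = -3713 / 15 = -247.53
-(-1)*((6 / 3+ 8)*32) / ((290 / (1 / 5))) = 32 / 145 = 0.22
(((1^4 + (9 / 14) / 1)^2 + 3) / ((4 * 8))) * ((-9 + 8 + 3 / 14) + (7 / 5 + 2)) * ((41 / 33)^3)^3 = 22306822863801320657 / 6792166037277815040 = 3.28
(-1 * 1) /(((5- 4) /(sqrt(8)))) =-2 * sqrt(2) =-2.83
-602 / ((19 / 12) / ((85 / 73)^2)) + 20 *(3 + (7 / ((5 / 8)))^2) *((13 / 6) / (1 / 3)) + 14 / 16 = 65540135673 / 4050040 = 16182.59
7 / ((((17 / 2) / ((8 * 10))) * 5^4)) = 224 / 2125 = 0.11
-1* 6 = -6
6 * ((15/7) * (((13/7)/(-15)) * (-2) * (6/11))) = 936/539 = 1.74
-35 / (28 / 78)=-195 / 2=-97.50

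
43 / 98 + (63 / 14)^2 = 4055 / 196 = 20.69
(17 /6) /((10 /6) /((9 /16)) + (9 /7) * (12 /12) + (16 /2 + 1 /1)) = 1071 /5008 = 0.21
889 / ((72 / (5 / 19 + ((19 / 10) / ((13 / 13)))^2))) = 2180717 / 45600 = 47.82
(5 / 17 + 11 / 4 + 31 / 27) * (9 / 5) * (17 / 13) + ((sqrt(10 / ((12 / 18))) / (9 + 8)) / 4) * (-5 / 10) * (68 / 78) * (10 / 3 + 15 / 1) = 7697 / 780 - 55 * sqrt(15) / 468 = 9.41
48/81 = 16/27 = 0.59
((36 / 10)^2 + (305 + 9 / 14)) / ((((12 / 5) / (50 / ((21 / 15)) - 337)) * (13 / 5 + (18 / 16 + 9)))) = -78392233 / 24941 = -3143.11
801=801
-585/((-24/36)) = 1755/2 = 877.50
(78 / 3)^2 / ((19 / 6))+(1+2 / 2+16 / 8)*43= 7324 / 19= 385.47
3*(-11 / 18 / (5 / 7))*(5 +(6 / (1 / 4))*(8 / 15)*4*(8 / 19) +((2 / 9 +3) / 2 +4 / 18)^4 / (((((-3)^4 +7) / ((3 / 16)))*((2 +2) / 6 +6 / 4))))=-68.19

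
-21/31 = -0.68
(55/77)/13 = 5/91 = 0.05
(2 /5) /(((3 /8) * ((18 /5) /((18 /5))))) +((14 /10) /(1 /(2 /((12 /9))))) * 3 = 221 /30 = 7.37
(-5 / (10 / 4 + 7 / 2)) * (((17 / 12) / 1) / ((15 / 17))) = -289 / 216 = -1.34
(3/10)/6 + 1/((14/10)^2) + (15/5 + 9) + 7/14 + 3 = 15739/980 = 16.06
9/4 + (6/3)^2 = 25/4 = 6.25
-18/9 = -2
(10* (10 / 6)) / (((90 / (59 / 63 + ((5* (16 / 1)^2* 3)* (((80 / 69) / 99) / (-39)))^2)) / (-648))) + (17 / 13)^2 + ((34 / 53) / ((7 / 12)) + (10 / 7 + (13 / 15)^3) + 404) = 16694470650971318 / 121903996339125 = 136.95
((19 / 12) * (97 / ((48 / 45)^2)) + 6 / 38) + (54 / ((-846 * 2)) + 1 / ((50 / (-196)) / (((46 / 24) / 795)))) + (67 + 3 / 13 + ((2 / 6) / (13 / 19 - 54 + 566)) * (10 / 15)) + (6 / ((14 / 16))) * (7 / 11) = 15698312595412755359 / 75948532792704000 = 206.70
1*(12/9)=4/3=1.33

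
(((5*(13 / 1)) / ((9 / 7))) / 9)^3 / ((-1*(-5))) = 18839275 / 531441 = 35.45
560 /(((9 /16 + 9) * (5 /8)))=93.70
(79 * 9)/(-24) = -237/8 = -29.62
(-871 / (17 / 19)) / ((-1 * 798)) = 871 / 714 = 1.22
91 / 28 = 3.25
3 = 3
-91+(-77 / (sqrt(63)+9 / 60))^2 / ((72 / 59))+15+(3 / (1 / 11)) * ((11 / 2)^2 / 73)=2756541552881 / 185299252452 - 699622000 * sqrt(7) / 634586481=11.96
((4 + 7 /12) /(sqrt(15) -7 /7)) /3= 55 /504 + 55 *sqrt(15) /504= 0.53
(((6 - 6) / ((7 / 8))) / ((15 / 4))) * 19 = 0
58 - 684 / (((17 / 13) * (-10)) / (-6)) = -21746 / 85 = -255.84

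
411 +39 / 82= 33741 / 82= 411.48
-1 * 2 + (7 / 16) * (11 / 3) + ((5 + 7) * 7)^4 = 2389782509 / 48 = 49787135.60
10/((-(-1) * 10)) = 1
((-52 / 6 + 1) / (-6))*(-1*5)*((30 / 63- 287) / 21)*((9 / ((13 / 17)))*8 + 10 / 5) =432471875 / 51597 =8381.73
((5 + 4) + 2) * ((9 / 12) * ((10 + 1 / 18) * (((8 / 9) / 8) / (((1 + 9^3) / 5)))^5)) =0.00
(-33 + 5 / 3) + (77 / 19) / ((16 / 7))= -26959 / 912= -29.56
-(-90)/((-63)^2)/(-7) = -10/3087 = -0.00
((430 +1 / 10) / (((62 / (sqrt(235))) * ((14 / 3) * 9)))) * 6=4301 * sqrt(235) / 4340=15.19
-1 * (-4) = 4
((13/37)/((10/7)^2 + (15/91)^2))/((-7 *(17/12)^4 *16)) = -19931184/52920993625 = -0.00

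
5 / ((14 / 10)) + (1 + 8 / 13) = 472 / 91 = 5.19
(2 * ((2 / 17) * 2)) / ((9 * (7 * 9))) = 8 / 9639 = 0.00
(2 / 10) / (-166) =-1 / 830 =-0.00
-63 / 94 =-0.67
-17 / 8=-2.12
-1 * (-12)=12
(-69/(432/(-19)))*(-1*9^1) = -437/16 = -27.31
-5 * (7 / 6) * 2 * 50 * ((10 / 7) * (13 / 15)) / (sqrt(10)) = -228.39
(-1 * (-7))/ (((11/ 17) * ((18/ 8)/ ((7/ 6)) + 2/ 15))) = 24990/ 4763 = 5.25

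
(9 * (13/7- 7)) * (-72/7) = 23328/49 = 476.08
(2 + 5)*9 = 63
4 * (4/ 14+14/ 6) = 220/ 21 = 10.48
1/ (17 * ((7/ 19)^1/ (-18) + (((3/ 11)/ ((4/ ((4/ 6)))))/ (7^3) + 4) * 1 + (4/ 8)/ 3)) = 1290366/ 90954845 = 0.01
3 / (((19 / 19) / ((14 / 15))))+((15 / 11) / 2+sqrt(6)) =sqrt(6)+383 / 110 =5.93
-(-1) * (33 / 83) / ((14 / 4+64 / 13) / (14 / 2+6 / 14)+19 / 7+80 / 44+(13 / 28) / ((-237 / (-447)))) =0.06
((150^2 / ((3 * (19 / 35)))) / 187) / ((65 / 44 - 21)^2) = 46200000 / 238335563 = 0.19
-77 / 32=-2.41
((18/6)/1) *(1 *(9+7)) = 48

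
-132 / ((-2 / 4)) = 264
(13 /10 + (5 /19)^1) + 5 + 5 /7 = 9679 /1330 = 7.28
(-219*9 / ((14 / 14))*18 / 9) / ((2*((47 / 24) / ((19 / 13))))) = -898776 / 611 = -1470.99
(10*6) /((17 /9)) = 540 /17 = 31.76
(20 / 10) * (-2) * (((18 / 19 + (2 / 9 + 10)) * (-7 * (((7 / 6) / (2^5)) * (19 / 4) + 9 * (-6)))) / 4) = -276351215 / 65664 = -4208.57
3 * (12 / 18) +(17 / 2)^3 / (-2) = -4881 / 16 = -305.06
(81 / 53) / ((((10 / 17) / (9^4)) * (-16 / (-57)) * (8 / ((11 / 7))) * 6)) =1888209873 / 949760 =1988.09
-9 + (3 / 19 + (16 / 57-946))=-954.56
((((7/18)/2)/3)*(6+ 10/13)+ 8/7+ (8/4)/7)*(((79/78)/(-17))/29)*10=-1812260/47240739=-0.04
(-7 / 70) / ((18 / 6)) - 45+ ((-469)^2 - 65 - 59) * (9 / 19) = 59330321 / 570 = 104088.28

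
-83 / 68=-1.22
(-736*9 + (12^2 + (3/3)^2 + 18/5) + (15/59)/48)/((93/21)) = -213947041/146320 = -1462.19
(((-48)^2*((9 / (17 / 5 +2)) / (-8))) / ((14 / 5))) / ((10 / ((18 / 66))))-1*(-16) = 872 / 77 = 11.32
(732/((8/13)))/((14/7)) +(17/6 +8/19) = 136345/228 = 598.00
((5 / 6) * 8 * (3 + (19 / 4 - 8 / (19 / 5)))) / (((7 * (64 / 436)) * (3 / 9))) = 233805 / 2128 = 109.87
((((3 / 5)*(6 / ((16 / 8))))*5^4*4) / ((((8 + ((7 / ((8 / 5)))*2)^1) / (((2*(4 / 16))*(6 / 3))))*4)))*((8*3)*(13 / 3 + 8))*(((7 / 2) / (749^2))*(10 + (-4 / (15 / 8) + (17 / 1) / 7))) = 47996400 / 37587067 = 1.28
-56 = -56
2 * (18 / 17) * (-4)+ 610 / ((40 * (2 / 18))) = 8757 / 68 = 128.78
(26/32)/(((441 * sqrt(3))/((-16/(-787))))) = 13 * sqrt(3)/1041201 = 0.00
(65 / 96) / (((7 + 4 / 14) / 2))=455 / 2448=0.19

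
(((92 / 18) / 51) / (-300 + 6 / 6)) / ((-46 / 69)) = 1 / 1989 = 0.00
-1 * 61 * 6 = -366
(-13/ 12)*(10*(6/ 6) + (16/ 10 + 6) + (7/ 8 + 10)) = -14807/ 480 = -30.85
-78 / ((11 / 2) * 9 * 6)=-26 / 99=-0.26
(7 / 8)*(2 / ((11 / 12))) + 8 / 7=235 / 77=3.05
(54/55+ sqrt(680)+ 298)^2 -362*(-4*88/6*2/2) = 65776*sqrt(170)/55+ 1010115208/9075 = 126900.44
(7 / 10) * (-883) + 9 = -6091 / 10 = -609.10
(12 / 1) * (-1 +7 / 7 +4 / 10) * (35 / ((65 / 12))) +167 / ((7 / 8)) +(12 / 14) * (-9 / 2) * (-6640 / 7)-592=10474344 / 3185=3288.65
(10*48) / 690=16 / 23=0.70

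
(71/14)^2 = 5041/196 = 25.72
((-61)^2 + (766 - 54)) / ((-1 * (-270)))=4433 / 270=16.42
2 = 2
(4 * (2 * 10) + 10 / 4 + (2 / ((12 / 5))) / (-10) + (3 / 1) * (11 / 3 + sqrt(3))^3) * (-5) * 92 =-1363325 / 9 - 59800 * sqrt(3) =-255057.19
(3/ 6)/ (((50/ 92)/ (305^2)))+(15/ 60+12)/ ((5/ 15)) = 342479/ 4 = 85619.75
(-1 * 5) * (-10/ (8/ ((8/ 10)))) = 5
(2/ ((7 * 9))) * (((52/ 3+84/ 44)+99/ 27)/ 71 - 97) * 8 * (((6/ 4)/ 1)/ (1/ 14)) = -515.61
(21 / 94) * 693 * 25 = 363825 / 94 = 3870.48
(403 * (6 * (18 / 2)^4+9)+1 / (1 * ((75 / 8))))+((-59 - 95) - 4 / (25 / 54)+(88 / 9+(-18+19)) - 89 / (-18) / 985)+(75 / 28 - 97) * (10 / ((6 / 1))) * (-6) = 15868916.46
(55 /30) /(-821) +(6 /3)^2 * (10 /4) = 49249 /4926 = 10.00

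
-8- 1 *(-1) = -7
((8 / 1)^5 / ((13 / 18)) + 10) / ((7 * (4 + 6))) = 294977 / 455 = 648.30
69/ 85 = 0.81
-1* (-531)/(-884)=-531/884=-0.60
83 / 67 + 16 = 1155 / 67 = 17.24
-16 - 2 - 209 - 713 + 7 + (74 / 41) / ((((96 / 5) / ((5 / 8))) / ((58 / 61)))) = -447992311 / 480192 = -932.94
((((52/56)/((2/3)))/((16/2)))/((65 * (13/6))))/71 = 9/516880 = 0.00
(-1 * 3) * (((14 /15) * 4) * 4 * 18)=-4032 /5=-806.40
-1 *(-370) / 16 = 185 / 8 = 23.12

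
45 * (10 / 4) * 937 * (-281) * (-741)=43898192325 / 2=21949096162.50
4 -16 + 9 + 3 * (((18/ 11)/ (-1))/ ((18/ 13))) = -72/ 11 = -6.55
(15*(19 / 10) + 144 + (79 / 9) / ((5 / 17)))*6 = 18211 / 15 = 1214.07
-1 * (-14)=14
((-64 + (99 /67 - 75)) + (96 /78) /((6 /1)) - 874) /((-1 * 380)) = 660643 /248235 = 2.66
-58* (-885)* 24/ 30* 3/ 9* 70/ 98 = 68440/ 7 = 9777.14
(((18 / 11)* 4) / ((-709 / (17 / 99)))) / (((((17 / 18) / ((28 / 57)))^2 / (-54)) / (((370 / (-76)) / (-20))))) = 56391552 / 10003254767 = 0.01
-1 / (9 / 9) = -1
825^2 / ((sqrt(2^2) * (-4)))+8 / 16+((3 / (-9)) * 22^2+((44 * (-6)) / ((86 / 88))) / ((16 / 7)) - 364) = -88464221 / 1032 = -85721.14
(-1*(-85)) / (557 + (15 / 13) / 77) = 85085 / 557572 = 0.15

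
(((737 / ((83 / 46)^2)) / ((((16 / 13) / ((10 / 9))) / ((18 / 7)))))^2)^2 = 412426028536388841928007250625 / 5407753649365837441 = 76265683549.54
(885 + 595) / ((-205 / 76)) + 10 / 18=-202259 / 369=-548.13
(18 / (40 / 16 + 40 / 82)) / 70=738 / 8575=0.09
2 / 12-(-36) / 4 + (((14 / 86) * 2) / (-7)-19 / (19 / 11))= -1.88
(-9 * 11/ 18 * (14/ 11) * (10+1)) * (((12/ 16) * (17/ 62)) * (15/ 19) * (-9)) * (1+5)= 1590435/ 2356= 675.06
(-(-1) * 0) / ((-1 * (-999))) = 0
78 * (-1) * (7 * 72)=-39312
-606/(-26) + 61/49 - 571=-348087/637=-546.45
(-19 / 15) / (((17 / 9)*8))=-57 / 680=-0.08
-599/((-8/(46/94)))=13777/376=36.64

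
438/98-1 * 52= -2329/49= -47.53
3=3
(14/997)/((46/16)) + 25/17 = 1.48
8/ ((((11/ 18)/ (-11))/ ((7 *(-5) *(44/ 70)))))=3168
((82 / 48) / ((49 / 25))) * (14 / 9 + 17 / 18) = 5125 / 2352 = 2.18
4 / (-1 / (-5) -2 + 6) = 20 / 21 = 0.95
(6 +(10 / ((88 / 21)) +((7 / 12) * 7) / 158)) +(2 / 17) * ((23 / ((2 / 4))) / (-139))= 412657783 / 49282728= 8.37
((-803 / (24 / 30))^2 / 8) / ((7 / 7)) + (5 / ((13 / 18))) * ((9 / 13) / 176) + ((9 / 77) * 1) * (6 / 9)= 209772663077 / 1665664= 125939.36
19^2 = 361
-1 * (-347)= 347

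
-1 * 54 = -54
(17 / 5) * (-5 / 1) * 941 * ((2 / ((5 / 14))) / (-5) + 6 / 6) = 47991 / 25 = 1919.64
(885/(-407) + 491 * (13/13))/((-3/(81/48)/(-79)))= 17681859/814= 21722.19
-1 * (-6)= 6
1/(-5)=-1/5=-0.20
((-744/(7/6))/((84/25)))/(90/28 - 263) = 18600/25459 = 0.73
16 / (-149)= -16 / 149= -0.11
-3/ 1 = -3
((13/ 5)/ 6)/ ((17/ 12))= 26/ 85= 0.31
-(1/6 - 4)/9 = 23/54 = 0.43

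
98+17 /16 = 1585 /16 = 99.06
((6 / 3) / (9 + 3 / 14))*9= 84 / 43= 1.95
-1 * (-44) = 44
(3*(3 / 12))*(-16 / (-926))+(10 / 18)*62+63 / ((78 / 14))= 2479141 / 54171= 45.77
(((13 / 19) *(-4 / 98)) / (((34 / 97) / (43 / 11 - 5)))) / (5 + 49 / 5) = 37830 / 6441589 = 0.01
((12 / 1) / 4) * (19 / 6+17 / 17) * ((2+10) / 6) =25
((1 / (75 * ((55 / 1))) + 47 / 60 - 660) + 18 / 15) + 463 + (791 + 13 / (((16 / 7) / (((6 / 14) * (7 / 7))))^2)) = 629841281 / 1056000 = 596.44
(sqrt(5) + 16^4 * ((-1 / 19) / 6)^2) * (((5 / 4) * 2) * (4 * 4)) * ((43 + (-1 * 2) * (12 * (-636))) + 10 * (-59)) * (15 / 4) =2207550 * sqrt(5) + 12056166400 / 1083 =16068426.14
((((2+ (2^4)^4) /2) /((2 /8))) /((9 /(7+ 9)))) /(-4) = -58256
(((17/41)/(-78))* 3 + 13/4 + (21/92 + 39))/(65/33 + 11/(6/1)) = 34356003/3077009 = 11.17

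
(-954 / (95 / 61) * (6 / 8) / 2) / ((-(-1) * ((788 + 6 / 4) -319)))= -87291 / 178790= -0.49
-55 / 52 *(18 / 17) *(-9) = 4455 / 442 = 10.08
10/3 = 3.33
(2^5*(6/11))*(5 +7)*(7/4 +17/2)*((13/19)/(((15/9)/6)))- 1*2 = 5286.18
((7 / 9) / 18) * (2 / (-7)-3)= -23 / 162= -0.14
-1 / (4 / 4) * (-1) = 1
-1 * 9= -9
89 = 89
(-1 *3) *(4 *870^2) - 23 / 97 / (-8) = -7048252777 / 776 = -9082799.97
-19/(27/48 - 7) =304/103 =2.95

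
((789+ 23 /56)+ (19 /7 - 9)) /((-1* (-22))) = 6265 /176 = 35.60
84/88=21/22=0.95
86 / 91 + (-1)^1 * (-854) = 77800 / 91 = 854.95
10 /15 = 2 /3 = 0.67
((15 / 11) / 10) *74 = 111 / 11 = 10.09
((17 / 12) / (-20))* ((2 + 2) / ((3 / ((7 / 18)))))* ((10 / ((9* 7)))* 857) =-14569 / 2916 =-5.00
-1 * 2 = -2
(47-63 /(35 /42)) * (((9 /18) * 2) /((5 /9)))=-1287 /25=-51.48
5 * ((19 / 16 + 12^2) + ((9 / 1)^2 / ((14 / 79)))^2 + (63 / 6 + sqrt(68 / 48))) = 5 * sqrt(51) / 6 + 819554315 / 784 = 1045355.84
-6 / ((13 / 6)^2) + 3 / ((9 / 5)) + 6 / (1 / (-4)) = -11971 / 507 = -23.61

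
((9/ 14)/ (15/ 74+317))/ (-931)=-333/ 152973541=-0.00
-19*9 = -171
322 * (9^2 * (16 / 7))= 59616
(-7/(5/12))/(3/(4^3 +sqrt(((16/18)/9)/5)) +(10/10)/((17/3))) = -999367712/13285985- 145656 *sqrt(10)/13285985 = -75.25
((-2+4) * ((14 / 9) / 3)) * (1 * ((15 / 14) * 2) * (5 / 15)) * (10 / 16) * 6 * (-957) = -7975 / 3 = -2658.33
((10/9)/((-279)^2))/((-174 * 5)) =-1/60949503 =-0.00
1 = 1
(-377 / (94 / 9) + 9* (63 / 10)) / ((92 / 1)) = 2421 / 10810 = 0.22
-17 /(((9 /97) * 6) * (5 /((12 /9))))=-3298 /405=-8.14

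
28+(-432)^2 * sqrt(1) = 186652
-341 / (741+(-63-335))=-341 / 343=-0.99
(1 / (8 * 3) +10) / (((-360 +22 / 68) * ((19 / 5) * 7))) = -20485 / 19517484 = -0.00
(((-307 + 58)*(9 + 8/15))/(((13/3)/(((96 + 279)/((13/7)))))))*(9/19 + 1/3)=-22048950/247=-89267.00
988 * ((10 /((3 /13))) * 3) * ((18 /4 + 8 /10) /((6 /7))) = 2382562 /3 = 794187.33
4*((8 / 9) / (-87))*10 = -320 / 783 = -0.41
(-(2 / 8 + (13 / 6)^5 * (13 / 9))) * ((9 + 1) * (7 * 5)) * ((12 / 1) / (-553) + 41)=-2744419890125 / 2764368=-992783.84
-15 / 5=-3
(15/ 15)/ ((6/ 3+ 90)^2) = 1/ 8464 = 0.00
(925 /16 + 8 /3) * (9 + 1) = 14515 /24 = 604.79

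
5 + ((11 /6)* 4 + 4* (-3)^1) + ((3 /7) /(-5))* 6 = -19 /105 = -0.18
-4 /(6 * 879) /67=-2 /176679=-0.00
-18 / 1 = -18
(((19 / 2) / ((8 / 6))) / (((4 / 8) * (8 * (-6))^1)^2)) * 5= 95 / 1536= 0.06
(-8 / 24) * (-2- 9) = 11 / 3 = 3.67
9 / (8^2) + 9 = 585 / 64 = 9.14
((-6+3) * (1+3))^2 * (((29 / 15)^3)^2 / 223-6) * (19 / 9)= -4452333210416 / 2540109375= -1752.81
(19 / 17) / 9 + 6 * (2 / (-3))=-593 / 153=-3.88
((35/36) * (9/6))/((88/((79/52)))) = 2765/109824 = 0.03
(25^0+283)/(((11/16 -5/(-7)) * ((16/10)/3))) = 59640/157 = 379.87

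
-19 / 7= -2.71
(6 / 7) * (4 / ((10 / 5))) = 12 / 7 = 1.71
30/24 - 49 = -191/4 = -47.75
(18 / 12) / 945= 1 / 630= 0.00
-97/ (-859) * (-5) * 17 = -8245/ 859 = -9.60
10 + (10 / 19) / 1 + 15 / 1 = 485 / 19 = 25.53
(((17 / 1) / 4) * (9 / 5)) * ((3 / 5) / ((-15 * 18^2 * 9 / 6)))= -17 / 27000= -0.00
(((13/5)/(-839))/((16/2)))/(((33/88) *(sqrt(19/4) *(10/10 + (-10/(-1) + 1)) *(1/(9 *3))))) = -39 *sqrt(19)/159410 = -0.00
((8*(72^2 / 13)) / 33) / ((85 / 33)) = 41472 / 1105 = 37.53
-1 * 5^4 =-625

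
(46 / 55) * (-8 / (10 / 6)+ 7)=46 / 25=1.84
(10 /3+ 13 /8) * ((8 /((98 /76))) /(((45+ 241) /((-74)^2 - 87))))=1740647 /3003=579.64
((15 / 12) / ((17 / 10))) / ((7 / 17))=25 / 14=1.79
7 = 7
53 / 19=2.79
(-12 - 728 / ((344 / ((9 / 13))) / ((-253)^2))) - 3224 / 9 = -36436379 / 387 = -94150.85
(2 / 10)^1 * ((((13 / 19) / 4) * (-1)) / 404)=-13 / 153520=-0.00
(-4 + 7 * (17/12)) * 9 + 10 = 253/4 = 63.25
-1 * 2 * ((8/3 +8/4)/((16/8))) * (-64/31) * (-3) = -896/31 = -28.90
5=5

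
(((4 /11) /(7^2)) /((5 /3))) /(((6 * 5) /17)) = 34 /13475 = 0.00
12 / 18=2 / 3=0.67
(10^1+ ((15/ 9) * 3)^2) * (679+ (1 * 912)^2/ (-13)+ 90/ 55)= -316814855/ 143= -2215488.50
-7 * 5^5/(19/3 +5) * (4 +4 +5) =-853125/34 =-25091.91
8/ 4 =2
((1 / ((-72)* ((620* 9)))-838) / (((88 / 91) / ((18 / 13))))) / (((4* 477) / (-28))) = 16497069169 / 936904320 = 17.61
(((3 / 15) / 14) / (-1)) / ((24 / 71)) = -71 / 1680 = -0.04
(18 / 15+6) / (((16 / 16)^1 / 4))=144 / 5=28.80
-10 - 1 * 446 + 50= -406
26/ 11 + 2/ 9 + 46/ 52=8933/ 2574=3.47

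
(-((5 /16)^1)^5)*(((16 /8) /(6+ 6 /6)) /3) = -3125 /11010048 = -0.00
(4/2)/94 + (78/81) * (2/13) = 0.17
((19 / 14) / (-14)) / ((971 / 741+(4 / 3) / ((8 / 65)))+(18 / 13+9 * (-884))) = 4693 / 384510938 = 0.00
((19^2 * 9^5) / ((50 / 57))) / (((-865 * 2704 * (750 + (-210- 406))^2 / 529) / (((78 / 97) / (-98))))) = 1928286370251 / 767762432528000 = 0.00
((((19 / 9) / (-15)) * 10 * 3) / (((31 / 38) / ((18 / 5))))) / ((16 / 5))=-361 / 62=-5.82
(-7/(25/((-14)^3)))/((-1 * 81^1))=-19208/2025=-9.49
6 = 6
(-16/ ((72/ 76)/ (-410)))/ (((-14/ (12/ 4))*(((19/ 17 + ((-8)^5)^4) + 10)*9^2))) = -529720/ 33339031148716194326481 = -0.00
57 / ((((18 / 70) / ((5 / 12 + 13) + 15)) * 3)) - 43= 222121 / 108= 2056.68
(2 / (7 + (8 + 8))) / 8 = 1 / 92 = 0.01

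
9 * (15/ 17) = 135/ 17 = 7.94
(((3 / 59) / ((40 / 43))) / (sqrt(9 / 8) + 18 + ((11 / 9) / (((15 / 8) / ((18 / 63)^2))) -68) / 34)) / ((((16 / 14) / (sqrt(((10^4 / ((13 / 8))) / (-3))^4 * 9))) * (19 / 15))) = 146183292404352000000000 / 4885988228076601087 -6851671622145000000000 * sqrt(2) / 4885988228076601087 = 27935.71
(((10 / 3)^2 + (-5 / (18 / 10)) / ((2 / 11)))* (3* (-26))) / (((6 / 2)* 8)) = 325 / 24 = 13.54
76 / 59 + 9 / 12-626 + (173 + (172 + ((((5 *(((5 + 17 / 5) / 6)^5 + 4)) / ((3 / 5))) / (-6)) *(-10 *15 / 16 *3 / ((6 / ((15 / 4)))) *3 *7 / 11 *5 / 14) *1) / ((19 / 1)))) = -854672265 / 3156736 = -270.75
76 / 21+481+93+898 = 30988 / 21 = 1475.62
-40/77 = -0.52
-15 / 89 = -0.17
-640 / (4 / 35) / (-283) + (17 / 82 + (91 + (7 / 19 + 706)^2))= 4180869778923 / 8377366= 499067.34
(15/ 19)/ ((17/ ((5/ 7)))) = 0.03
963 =963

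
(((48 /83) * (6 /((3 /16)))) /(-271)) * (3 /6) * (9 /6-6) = 3456 /22493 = 0.15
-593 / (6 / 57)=-11267 / 2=-5633.50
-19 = -19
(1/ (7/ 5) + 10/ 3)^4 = 52200625/ 194481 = 268.41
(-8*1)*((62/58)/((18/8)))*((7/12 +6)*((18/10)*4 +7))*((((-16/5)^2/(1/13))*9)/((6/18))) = -4629354496/3625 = -1277063.31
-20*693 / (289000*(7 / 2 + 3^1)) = -0.01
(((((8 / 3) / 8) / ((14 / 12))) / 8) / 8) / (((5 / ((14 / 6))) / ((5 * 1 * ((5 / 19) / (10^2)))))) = 1 / 36480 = 0.00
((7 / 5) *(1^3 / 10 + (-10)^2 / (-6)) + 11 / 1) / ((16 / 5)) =-1829 / 480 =-3.81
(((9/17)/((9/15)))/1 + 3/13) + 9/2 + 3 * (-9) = -9453/442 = -21.39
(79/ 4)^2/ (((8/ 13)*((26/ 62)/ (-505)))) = -97702855/ 128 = -763303.55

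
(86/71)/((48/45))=645/568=1.14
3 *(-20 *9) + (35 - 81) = -586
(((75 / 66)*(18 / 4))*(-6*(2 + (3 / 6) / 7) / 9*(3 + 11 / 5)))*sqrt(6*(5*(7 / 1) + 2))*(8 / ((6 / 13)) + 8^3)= -1496690*sqrt(222) / 77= -289612.71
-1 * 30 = -30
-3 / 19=-0.16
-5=-5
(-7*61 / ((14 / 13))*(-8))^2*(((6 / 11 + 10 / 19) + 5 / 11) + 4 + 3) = 1629976608 / 19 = 85788242.53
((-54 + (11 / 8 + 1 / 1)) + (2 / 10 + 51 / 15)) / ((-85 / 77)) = 8701 / 200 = 43.50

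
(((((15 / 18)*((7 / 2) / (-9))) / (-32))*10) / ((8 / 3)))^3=0.00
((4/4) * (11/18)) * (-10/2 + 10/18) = -220/81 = -2.72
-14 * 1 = -14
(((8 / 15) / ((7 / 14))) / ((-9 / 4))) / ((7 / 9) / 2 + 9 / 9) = -128 / 375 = -0.34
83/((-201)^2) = 83/40401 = 0.00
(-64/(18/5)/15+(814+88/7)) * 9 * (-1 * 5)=-779990/21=-37142.38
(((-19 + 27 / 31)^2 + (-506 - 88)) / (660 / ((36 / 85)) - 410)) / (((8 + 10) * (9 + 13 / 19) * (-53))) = 484481 / 19371246024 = 0.00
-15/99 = -5/33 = -0.15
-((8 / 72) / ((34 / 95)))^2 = -9025 / 93636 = -0.10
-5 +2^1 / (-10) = -5.20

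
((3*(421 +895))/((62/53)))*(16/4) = 418488/31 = 13499.61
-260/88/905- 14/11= -1.28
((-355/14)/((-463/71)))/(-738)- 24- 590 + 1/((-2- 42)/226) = -32579775073/52620876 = -619.14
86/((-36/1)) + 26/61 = -2155/1098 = -1.96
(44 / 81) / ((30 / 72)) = 176 / 135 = 1.30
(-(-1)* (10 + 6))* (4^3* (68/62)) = 34816/31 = 1123.10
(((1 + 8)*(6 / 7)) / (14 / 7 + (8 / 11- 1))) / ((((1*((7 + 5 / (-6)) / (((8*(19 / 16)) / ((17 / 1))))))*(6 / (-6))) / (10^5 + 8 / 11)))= -25457328 / 629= -40472.70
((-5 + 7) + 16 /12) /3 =10 /9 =1.11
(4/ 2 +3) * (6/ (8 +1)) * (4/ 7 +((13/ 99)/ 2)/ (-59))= 233185/ 122661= 1.90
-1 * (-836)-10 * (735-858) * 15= 19286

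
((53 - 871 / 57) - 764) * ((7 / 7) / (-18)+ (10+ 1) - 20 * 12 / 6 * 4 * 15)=890119097 / 513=1735124.95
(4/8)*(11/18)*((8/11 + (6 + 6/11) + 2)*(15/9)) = 85/18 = 4.72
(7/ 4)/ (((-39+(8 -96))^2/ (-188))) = -329/ 16129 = -0.02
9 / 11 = 0.82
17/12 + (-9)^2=989/12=82.42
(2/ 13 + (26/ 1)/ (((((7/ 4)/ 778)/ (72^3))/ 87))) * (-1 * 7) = -34156473901070/ 13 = -2627421069313.08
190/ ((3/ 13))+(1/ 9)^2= 66691/ 81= 823.35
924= 924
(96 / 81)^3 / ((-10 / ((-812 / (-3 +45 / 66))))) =-292683776 / 5019165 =-58.31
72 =72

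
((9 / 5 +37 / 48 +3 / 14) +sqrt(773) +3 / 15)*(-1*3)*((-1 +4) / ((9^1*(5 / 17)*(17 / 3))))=-3*sqrt(773) / 5- 1003 / 560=-18.47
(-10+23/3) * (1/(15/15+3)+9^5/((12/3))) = -206675/6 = -34445.83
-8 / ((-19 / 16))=128 / 19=6.74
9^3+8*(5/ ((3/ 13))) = 2707/ 3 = 902.33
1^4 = 1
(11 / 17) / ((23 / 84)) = 924 / 391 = 2.36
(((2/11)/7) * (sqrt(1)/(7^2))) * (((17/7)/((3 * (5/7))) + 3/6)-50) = -1451/56595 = -0.03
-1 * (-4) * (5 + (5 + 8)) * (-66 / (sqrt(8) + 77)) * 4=-1463616 / 5921 + 38016 * sqrt(2) / 5921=-238.11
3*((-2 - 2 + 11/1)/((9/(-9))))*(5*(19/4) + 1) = -2079/4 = -519.75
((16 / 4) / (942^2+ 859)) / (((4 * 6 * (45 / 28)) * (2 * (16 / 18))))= 1 / 15226680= 0.00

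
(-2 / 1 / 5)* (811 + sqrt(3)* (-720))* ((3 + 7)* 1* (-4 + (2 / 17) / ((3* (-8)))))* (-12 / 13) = 6448.41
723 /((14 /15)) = 10845 /14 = 774.64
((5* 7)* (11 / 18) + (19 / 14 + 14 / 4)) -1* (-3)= 3685 / 126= 29.25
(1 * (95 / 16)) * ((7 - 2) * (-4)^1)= -118.75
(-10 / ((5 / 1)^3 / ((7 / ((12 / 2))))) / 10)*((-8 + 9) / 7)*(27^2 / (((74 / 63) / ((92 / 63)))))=-5589 / 4625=-1.21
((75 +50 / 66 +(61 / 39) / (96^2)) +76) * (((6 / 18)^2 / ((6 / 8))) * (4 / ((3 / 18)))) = 599999135 / 1111968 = 539.58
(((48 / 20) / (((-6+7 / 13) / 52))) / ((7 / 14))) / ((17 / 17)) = -16224 / 355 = -45.70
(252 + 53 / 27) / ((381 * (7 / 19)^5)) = 16978610843 / 172893609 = 98.20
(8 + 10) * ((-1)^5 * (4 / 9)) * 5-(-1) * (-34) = -74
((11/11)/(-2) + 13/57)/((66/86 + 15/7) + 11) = -9331/477318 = -0.02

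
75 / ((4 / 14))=525 / 2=262.50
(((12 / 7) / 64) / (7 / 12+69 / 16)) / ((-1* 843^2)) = -1 / 129890845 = -0.00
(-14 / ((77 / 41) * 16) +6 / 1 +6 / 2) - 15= -569 / 88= -6.47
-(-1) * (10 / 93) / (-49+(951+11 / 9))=30 / 251999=0.00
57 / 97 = 0.59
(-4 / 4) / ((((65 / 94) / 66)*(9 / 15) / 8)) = -1272.62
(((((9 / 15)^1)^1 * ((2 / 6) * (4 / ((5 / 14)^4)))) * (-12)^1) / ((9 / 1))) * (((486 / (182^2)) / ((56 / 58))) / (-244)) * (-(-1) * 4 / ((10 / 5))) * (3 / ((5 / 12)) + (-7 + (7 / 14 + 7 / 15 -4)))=-745416 / 32215625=-0.02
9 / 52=0.17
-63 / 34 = -1.85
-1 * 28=-28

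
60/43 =1.40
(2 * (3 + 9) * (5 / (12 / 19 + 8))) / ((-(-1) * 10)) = 57 / 41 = 1.39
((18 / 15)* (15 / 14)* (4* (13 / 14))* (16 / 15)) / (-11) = -1248 / 2695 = -0.46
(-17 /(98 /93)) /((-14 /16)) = 6324 /343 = 18.44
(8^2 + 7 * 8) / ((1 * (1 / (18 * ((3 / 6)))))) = 1080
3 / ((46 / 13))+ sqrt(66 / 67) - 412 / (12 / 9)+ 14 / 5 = -304.36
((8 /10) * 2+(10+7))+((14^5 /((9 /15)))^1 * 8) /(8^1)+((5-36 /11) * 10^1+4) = 147908179 /165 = 896413.21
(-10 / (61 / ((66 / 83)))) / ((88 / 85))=-1275 / 10126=-0.13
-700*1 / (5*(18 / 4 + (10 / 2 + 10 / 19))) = -5320 / 381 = -13.96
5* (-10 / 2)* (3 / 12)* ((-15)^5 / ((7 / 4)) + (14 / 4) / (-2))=303751225 / 112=2712064.51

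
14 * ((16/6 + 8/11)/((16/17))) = 1666/33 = 50.48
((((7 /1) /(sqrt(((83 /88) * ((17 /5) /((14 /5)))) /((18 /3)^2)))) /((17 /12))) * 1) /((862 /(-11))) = -11088 * sqrt(108647) /10338397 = -0.35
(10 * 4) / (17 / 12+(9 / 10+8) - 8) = 2400 / 139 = 17.27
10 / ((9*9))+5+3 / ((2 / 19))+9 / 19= 34.10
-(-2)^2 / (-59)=4 / 59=0.07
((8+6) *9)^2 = 15876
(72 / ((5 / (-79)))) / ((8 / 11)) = -7821 / 5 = -1564.20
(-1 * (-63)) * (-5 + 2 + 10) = 441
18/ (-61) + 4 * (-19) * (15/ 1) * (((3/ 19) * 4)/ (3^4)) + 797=432511/ 549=787.82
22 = 22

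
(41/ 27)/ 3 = 41/ 81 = 0.51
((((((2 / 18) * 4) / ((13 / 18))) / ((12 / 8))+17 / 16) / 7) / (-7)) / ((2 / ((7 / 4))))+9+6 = 523241 / 34944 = 14.97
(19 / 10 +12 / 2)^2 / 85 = 6241 / 8500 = 0.73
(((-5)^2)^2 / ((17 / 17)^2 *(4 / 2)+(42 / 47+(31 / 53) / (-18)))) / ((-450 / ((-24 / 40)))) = 37365 / 128287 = 0.29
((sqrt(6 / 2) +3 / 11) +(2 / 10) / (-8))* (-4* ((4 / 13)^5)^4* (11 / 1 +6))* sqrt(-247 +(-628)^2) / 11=-224300372066304* sqrt(131379) / 209054601523688793826811 - 3056092569403392* sqrt(43793) / 11498003083802883660474605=-0.00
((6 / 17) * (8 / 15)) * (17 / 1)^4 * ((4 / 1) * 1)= 314432 / 5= 62886.40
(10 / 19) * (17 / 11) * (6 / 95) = 0.05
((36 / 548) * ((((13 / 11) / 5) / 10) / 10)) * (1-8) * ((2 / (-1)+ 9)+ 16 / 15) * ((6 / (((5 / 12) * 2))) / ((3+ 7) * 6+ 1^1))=-0.00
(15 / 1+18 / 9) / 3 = 17 / 3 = 5.67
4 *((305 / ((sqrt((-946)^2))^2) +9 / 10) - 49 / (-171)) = 908153057 / 191288295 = 4.75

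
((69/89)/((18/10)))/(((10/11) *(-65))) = -253/34710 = -0.01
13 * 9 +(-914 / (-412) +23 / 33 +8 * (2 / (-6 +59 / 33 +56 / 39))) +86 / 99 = 931257115 / 8096418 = 115.02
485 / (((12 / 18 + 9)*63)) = 485 / 609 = 0.80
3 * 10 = 30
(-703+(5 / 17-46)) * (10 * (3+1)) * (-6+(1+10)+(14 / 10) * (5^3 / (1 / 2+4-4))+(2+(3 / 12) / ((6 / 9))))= -181946760 / 17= -10702750.59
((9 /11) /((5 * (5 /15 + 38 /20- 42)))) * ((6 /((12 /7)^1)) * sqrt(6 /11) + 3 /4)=-189 * sqrt(66) /144353- 81 /26246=-0.01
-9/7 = -1.29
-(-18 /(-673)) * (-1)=18 /673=0.03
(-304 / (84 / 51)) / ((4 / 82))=-26486 / 7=-3783.71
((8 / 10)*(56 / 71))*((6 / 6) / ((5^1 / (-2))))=-448 / 1775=-0.25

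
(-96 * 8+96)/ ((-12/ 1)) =56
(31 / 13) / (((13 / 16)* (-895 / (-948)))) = 470208 / 151255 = 3.11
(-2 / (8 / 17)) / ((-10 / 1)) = 17 / 40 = 0.42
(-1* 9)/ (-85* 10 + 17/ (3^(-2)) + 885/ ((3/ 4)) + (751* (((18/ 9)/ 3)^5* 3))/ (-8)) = -0.02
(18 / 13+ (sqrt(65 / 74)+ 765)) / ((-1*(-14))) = sqrt(4810) / 1036+ 9963 / 182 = 54.81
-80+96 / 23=-1744 / 23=-75.83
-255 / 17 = -15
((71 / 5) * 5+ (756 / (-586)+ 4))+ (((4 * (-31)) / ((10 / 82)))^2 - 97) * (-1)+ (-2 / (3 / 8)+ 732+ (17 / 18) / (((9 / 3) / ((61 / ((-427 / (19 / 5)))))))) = -2860180612319 / 2768850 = -1032985.03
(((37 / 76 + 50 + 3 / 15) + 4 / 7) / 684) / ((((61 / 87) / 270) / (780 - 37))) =26440819281 / 1233176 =21441.24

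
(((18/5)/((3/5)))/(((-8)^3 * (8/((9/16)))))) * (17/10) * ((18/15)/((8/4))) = -1377/1638400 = -0.00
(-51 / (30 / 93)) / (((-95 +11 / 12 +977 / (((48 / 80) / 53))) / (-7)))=66402 / 5172455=0.01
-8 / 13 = -0.62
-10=-10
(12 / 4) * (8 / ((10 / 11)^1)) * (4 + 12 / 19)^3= 89954304 / 34295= 2622.96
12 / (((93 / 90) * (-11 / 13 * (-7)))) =4680 / 2387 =1.96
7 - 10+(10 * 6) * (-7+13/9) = -1009/3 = -336.33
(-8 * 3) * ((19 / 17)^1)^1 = -456 / 17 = -26.82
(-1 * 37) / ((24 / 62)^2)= -35557 / 144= -246.92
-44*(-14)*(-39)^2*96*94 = 8454910464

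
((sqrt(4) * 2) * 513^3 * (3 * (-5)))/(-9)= 900037980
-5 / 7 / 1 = -5 / 7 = -0.71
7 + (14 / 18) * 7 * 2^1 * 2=259 / 9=28.78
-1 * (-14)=14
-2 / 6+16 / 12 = 1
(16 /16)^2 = 1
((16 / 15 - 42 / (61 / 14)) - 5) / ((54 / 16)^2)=-1.19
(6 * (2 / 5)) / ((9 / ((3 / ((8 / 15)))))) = 3 / 2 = 1.50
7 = 7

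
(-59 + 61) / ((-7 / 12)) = -24 / 7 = -3.43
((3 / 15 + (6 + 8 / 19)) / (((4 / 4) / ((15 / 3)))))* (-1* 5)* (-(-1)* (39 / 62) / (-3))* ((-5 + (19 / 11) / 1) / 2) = -367965 / 6479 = -56.79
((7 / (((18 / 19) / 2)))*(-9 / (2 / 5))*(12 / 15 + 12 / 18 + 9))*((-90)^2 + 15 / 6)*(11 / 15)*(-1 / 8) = 744428531 / 288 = 2584821.29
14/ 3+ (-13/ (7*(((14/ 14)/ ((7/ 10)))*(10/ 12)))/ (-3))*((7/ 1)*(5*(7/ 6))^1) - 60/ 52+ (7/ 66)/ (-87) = 4617776/ 186615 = 24.74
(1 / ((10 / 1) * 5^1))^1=1 / 50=0.02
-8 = -8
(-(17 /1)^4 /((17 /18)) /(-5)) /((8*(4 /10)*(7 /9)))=397953 /56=7106.30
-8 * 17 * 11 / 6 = -748 / 3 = -249.33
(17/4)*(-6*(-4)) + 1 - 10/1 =93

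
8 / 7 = 1.14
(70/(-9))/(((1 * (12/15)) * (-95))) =35/342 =0.10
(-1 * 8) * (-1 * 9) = 72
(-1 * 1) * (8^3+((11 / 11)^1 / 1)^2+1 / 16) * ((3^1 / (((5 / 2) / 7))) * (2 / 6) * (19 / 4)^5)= -142284076837 / 40960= -3473732.34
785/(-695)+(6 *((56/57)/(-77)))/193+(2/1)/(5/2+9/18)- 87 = -1471177736/16820529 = -87.46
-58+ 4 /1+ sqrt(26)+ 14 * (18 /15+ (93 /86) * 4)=sqrt(26)+ 5022 /215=28.46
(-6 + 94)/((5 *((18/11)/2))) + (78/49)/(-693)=3651874/169785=21.51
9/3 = 3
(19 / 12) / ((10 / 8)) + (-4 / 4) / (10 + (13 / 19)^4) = 23348834 / 19976565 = 1.17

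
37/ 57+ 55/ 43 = 4726/ 2451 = 1.93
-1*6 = -6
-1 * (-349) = 349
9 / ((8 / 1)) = 9 / 8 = 1.12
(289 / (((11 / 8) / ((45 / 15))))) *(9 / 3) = 20808 / 11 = 1891.64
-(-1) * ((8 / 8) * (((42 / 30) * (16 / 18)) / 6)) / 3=28 / 405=0.07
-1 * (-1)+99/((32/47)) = 4685/32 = 146.41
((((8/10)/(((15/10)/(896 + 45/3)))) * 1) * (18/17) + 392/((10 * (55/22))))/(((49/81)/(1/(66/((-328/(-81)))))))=36949856/687225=53.77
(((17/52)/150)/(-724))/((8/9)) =-51/15059200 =-0.00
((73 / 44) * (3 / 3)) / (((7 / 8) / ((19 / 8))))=1387 / 308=4.50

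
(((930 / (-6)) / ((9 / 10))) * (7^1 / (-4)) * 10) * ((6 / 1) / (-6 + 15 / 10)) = -108500 / 27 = -4018.52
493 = 493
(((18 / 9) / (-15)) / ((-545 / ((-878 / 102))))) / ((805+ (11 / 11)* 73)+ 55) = -878 / 388991025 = -0.00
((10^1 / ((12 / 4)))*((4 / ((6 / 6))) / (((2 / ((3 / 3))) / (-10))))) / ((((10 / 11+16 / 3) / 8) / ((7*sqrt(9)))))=-184800 / 103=-1794.17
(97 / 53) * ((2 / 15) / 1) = 194 / 795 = 0.24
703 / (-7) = -703 / 7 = -100.43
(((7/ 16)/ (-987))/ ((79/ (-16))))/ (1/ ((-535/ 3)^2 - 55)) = 285730/ 100251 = 2.85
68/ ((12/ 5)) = 85/ 3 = 28.33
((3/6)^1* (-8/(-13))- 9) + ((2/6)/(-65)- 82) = -17686/195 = -90.70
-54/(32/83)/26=-2241/416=-5.39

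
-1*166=-166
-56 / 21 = -8 / 3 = -2.67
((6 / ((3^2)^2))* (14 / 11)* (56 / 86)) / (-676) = -196 / 2158299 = -0.00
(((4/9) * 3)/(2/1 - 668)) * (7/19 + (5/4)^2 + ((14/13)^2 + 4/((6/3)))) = -261539/25662312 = -0.01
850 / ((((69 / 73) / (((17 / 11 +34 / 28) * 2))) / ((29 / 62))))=382383125 / 164703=2321.65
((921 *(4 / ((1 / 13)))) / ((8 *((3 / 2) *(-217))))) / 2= -3991 / 434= -9.20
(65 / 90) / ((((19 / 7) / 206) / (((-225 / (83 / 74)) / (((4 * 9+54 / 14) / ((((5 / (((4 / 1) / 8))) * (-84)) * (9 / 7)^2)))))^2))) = 336753481428000000 / 125786251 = 2677188315.50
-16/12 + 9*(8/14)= 80/21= 3.81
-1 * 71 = -71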